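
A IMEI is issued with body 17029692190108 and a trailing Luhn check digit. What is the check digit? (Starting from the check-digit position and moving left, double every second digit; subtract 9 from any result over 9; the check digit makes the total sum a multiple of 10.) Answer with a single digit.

6

Partial digits right→left: 8 0 1 0 9 1 2 9 6 9 2 0 7 1
Double every second digit counting from the check-digit position (so the 1st, 3rd, 5th, ... of the partial from the right).
  doubled (with −9 where >9): 7 2 9 4 3 4 5 → sum 34
  kept as-is: 0 0 1 9 9 0 1 → sum 20
Total = 34 + 20 = 54.
Check digit = (10 − (54 mod 10)) mod 10 = 6.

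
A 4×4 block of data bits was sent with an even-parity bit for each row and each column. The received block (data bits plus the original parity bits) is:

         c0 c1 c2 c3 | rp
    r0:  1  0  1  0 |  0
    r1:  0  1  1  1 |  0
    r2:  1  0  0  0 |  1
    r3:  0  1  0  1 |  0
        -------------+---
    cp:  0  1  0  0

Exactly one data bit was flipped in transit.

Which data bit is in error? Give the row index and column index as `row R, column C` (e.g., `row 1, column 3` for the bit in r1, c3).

row 1, column 1

Recompute each row's even parity and compare to rp:
  r0: data parity 0, sent rp 0 → ok
  r1: data parity 1, sent rp 0 → mismatch
  r2: data parity 1, sent rp 1 → ok
  r3: data parity 0, sent rp 0 → ok
Recompute each column's even parity and compare to cp:
  c0: data parity 0, sent cp 0 → ok
  c1: data parity 0, sent cp 1 → mismatch
  c2: data parity 0, sent cp 0 → ok
  c3: data parity 0, sent cp 0 → ok
Exactly one row (r1) and one column (c1) fail → the flipped bit is at their intersection.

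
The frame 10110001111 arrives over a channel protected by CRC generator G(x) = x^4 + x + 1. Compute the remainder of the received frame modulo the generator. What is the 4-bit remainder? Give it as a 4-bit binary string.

0110

Modulo-2 division of 10110001111 by 10011:
  pos 0: 10110 XOR 10011 = 00101
  pos 2: 10100 XOR 10011 = 00111
  pos 4: 11111 XOR 10011 = 01100
  pos 5: 11001 XOR 10011 = 01010
  pos 6: 10101 XOR 10011 = 00110
Remainder = 0110 (nonzero — an error is detected).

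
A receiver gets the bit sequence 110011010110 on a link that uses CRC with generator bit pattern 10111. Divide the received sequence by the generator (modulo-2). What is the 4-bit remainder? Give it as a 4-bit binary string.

0100

Modulo-2 division of 110011010110 by 10111:
  pos 0: 11001 XOR 10111 = 01110
  pos 1: 11101 XOR 10111 = 01010
  pos 2: 10100 XOR 10111 = 00011
  pos 5: 11101 XOR 10111 = 01010
  pos 6: 10101 XOR 10111 = 00010
Remainder = 0100 (nonzero — an error is detected).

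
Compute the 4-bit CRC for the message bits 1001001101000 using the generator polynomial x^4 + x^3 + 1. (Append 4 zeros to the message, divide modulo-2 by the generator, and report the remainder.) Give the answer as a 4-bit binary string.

1100

Append 4 zeros: 10010011010000000. Divide by 11001 (XOR where the leading bit is 1):
  pos 0: 10010 XOR 11001 = 01011
  pos 1: 10110 XOR 11001 = 01111
  pos 2: 11111 XOR 11001 = 00110
  pos 4: 11010 XOR 11001 = 00011
  pos 7: 11100 XOR 11001 = 00101
  pos 9: 10100 XOR 11001 = 01101
  pos 10: 11010 XOR 11001 = 00011
Remainder (last 4 bits) = 1100. This is the CRC / FCS.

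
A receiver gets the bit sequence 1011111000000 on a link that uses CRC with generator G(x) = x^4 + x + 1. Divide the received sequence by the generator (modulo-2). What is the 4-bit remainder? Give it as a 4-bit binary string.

Modulo-2 division of 1011111000000 by 10011:
  pos 0: 10111 XOR 10011 = 00100
  pos 2: 10011 XOR 10011 = 00000
Remainder = 0000 (zero — the frame passes the CRC check).

0000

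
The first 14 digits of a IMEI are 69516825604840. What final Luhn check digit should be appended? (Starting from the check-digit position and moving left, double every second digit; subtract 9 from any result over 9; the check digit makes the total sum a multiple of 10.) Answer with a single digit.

Partial digits right→left: 0 4 8 4 0 6 5 2 8 6 1 5 9 6
Double every second digit counting from the check-digit position (so the 1st, 3rd, 5th, ... of the partial from the right).
  doubled (with −9 where >9): 0 7 0 1 7 2 9 → sum 26
  kept as-is: 4 4 6 2 6 5 6 → sum 33
Total = 26 + 33 = 59.
Check digit = (10 − (59 mod 10)) mod 10 = 1.

1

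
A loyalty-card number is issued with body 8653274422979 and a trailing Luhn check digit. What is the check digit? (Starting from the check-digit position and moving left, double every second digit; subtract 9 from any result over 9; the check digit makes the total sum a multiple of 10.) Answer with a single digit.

Partial digits right→left: 9 7 9 2 2 4 4 7 2 3 5 6 8
Double every second digit counting from the check-digit position (so the 1st, 3rd, 5th, ... of the partial from the right).
  doubled (with −9 where >9): 9 9 4 8 4 1 7 → sum 42
  kept as-is: 7 2 4 7 3 6 → sum 29
Total = 42 + 29 = 71.
Check digit = (10 − (71 mod 10)) mod 10 = 9.

9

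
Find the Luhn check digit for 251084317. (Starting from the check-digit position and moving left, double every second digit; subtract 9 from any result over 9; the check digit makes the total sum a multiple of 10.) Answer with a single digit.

6

Partial digits right→left: 7 1 3 4 8 0 1 5 2
Double every second digit counting from the check-digit position (so the 1st, 3rd, 5th, ... of the partial from the right).
  doubled (with −9 where >9): 5 6 7 2 4 → sum 24
  kept as-is: 1 4 0 5 → sum 10
Total = 24 + 10 = 34.
Check digit = (10 − (34 mod 10)) mod 10 = 6.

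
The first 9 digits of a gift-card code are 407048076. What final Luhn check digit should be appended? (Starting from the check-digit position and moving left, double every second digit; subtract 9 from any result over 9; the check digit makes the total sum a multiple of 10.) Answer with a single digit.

1

Partial digits right→left: 6 7 0 8 4 0 7 0 4
Double every second digit counting from the check-digit position (so the 1st, 3rd, 5th, ... of the partial from the right).
  doubled (with −9 where >9): 3 0 8 5 8 → sum 24
  kept as-is: 7 8 0 0 → sum 15
Total = 24 + 15 = 39.
Check digit = (10 − (39 mod 10)) mod 10 = 1.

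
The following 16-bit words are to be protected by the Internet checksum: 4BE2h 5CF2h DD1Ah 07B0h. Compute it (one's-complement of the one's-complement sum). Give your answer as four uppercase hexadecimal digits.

One's-complement addition (fold any carry out of bit 15 back into bit 0):
  0x4BE2 + 0x5CF2 = 0x0A8D4
  0xA8D4 + 0xDD1A = 0x185EE → wrap carry → 0x85EF
  0x85EF + 0x07B0 = 0x08D9F
One's-complement sum = 0x8D9F.
Checksum = ~0x8D9F & 0xFFFF = 0x7260.

7260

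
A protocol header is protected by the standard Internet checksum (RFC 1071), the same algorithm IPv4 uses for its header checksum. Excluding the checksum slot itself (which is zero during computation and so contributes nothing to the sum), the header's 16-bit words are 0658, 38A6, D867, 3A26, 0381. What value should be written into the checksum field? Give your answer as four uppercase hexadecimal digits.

One's-complement addition (fold any carry out of bit 15 back into bit 0):
  0x0658 + 0x38A6 = 0x03EFE
  0x3EFE + 0xD867 = 0x11765 → wrap carry → 0x1766
  0x1766 + 0x3A26 = 0x0518C
  0x518C + 0x0381 = 0x0550D
One's-complement sum = 0x550D.
Checksum = ~0x550D & 0xFFFF = 0xAAF2.

AAF2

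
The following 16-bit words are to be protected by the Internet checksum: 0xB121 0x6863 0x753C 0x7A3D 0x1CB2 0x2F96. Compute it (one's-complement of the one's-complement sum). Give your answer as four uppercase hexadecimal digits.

AAB8

One's-complement addition (fold any carry out of bit 15 back into bit 0):
  0xB121 + 0x6863 = 0x11984 → wrap carry → 0x1985
  0x1985 + 0x753C = 0x08EC1
  0x8EC1 + 0x7A3D = 0x108FE → wrap carry → 0x08FF
  0x08FF + 0x1CB2 = 0x025B1
  0x25B1 + 0x2F96 = 0x05547
One's-complement sum = 0x5547.
Checksum = ~0x5547 & 0xFFFF = 0xAAB8.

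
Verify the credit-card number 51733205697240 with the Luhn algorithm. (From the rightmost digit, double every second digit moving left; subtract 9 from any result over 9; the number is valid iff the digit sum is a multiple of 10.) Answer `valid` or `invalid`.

valid

From the right, keep odd positions and double even positions (subtract 9 from any doubled value over 9):
  doubled (positions 2,4,...): 8 5 3 0 6 5 1 → sum 28
  kept (positions 1,3,...): 0 2 9 5 2 3 1 → sum 22
Total = 50.
50 mod 10 = 0, so the number is valid.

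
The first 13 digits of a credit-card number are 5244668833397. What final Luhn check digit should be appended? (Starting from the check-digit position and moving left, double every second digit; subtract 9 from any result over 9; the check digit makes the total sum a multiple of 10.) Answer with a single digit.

2

Partial digits right→left: 7 9 3 3 3 8 8 6 6 4 4 2 5
Double every second digit counting from the check-digit position (so the 1st, 3rd, 5th, ... of the partial from the right).
  doubled (with −9 where >9): 5 6 6 7 3 8 1 → sum 36
  kept as-is: 9 3 8 6 4 2 → sum 32
Total = 36 + 32 = 68.
Check digit = (10 − (68 mod 10)) mod 10 = 2.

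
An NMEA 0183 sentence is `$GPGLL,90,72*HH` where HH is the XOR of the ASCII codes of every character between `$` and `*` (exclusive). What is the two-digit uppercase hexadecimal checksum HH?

XOR the ASCII codes of the payload characters:
  'G' = 0x47 → acc = 0x47
  'P' = 0x50 → acc = 0x17
  'G' = 0x47 → acc = 0x50
  'L' = 0x4C → acc = 0x1C
  'L' = 0x4C → acc = 0x50
  ',' = 0x2C → acc = 0x7C
  '9' = 0x39 → acc = 0x45
  '0' = 0x30 → acc = 0x75
  ',' = 0x2C → acc = 0x59
  '7' = 0x37 → acc = 0x6E
  '2' = 0x32 → acc = 0x5C
Checksum = 0x5C.

5C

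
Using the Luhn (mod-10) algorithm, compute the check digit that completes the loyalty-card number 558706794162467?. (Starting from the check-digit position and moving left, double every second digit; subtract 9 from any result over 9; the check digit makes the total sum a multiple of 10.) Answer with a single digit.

7

Partial digits right→left: 7 6 4 2 6 1 4 9 7 6 0 7 8 5 5
Double every second digit counting from the check-digit position (so the 1st, 3rd, 5th, ... of the partial from the right).
  doubled (with −9 where >9): 5 8 3 8 5 0 7 1 → sum 37
  kept as-is: 6 2 1 9 6 7 5 → sum 36
Total = 37 + 36 = 73.
Check digit = (10 − (73 mod 10)) mod 10 = 7.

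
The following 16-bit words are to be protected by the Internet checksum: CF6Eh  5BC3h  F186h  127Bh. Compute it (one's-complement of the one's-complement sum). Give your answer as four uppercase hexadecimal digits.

One's-complement addition (fold any carry out of bit 15 back into bit 0):
  0xCF6E + 0x5BC3 = 0x12B31 → wrap carry → 0x2B32
  0x2B32 + 0xF186 = 0x11CB8 → wrap carry → 0x1CB9
  0x1CB9 + 0x127B = 0x02F34
One's-complement sum = 0x2F34.
Checksum = ~0x2F34 & 0xFFFF = 0xD0CB.

D0CB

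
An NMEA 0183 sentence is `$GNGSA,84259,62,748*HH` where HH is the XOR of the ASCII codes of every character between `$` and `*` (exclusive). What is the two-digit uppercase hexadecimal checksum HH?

XOR the ASCII codes of the payload characters:
  'G' = 0x47 → acc = 0x47
  'N' = 0x4E → acc = 0x09
  'G' = 0x47 → acc = 0x4E
  'S' = 0x53 → acc = 0x1D
  'A' = 0x41 → acc = 0x5C
  ',' = 0x2C → acc = 0x70
  '8' = 0x38 → acc = 0x48
  '4' = 0x34 → acc = 0x7C
  '2' = 0x32 → acc = 0x4E
  '5' = 0x35 → acc = 0x7B
  '9' = 0x39 → acc = 0x42
  ',' = 0x2C → acc = 0x6E
  '6' = 0x36 → acc = 0x58
  '2' = 0x32 → acc = 0x6A
  ',' = 0x2C → acc = 0x46
  '7' = 0x37 → acc = 0x71
  '4' = 0x34 → acc = 0x45
  '8' = 0x38 → acc = 0x7D
Checksum = 0x7D.

7D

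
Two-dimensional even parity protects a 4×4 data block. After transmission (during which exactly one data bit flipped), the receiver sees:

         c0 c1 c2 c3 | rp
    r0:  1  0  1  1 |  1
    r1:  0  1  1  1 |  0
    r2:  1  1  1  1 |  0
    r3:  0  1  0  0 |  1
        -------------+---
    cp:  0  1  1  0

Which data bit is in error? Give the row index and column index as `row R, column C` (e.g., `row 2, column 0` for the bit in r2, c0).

row 1, column 3

Recompute each row's even parity and compare to rp:
  r0: data parity 1, sent rp 1 → ok
  r1: data parity 1, sent rp 0 → mismatch
  r2: data parity 0, sent rp 0 → ok
  r3: data parity 1, sent rp 1 → ok
Recompute each column's even parity and compare to cp:
  c0: data parity 0, sent cp 0 → ok
  c1: data parity 1, sent cp 1 → ok
  c2: data parity 1, sent cp 1 → ok
  c3: data parity 1, sent cp 0 → mismatch
Exactly one row (r1) and one column (c3) fail → the flipped bit is at their intersection.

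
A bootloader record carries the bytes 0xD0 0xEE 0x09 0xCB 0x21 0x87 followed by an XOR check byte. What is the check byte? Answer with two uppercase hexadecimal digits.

XOR the bytes together:
  start with 0xD0
  0xD0 ⊕ 0xEE = 0x3E
  0x3E ⊕ 0x09 = 0x37
  0x37 ⊕ 0xCB = 0xFC
  0xFC ⊕ 0x21 = 0xDD
  0xDD ⊕ 0x87 = 0x5A

5A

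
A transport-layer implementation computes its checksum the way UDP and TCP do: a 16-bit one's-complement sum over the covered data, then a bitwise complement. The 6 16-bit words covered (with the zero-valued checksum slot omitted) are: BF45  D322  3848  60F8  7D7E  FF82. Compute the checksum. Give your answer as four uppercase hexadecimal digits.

One's-complement addition (fold any carry out of bit 15 back into bit 0):
  0xBF45 + 0xD322 = 0x19267 → wrap carry → 0x9268
  0x9268 + 0x3848 = 0x0CAB0
  0xCAB0 + 0x60F8 = 0x12BA8 → wrap carry → 0x2BA9
  0x2BA9 + 0x7D7E = 0x0A927
  0xA927 + 0xFF82 = 0x1A8A9 → wrap carry → 0xA8AA
One's-complement sum = 0xA8AA.
Checksum = ~0xA8AA & 0xFFFF = 0x5755.

5755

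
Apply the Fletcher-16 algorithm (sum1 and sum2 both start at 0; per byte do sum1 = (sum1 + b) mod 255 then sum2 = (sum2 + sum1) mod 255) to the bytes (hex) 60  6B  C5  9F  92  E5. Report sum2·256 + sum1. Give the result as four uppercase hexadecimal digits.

Running sums (mod 255):
  after byte 0 (60): sum1=96, sum2=96
  after byte 1 (6B): sum1=203, sum2=44
  after byte 2 (C5): sum1=145, sum2=189
  after byte 3 (9F): sum1=49, sum2=238
  after byte 4 (92): sum1=195, sum2=178
  after byte 5 (E5): sum1=169, sum2=92
Checksum = sum2·256 + sum1 = 92·256 + 169 = 23721 = 0x5CA9.

5CA9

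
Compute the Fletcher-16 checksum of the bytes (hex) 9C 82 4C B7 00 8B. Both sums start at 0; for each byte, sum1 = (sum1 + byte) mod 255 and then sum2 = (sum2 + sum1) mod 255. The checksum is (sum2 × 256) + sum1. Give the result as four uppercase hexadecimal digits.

Running sums (mod 255):
  after byte 0 (9C): sum1=156, sum2=156
  after byte 1 (82): sum1=31, sum2=187
  after byte 2 (4C): sum1=107, sum2=39
  after byte 3 (B7): sum1=35, sum2=74
  after byte 4 (00): sum1=35, sum2=109
  after byte 5 (8B): sum1=174, sum2=28
Checksum = sum2·256 + sum1 = 28·256 + 174 = 7342 = 0x1CAE.

1CAE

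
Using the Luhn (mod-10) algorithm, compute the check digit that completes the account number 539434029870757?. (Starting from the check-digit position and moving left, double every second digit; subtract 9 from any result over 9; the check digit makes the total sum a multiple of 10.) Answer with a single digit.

4

Partial digits right→left: 7 5 7 0 7 8 9 2 0 4 3 4 9 3 5
Double every second digit counting from the check-digit position (so the 1st, 3rd, 5th, ... of the partial from the right).
  doubled (with −9 where >9): 5 5 5 9 0 6 9 1 → sum 40
  kept as-is: 5 0 8 2 4 4 3 → sum 26
Total = 40 + 26 = 66.
Check digit = (10 − (66 mod 10)) mod 10 = 4.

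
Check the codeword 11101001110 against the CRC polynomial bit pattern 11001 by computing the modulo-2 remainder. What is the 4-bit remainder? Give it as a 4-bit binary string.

Modulo-2 division of 11101001110 by 11001:
  pos 0: 11101 XOR 11001 = 00100
  pos 2: 10000 XOR 11001 = 01001
  pos 3: 10011 XOR 11001 = 01010
  pos 4: 10101 XOR 11001 = 01100
  pos 5: 11001 XOR 11001 = 00000
Remainder = 0000 (zero — the frame passes the CRC check).

0000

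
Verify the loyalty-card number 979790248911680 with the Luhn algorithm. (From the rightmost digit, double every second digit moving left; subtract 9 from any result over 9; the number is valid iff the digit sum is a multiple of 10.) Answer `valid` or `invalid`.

valid

From the right, keep odd positions and double even positions (subtract 9 from any doubled value over 9):
  doubled (positions 2,4,...): 7 2 9 8 0 5 5 → sum 36
  kept (positions 1,3,...): 0 6 1 8 2 9 9 9 → sum 44
Total = 80.
80 mod 10 = 0, so the number is valid.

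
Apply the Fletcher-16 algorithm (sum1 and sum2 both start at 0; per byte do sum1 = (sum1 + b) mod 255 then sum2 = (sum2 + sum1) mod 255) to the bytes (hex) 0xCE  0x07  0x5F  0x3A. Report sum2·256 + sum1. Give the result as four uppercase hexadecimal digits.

496F

Running sums (mod 255):
  after byte 0 (0xCE): sum1=206, sum2=206
  after byte 1 (0x07): sum1=213, sum2=164
  after byte 2 (0x5F): sum1=53, sum2=217
  after byte 3 (0x3A): sum1=111, sum2=73
Checksum = sum2·256 + sum1 = 73·256 + 111 = 18799 = 0x496F.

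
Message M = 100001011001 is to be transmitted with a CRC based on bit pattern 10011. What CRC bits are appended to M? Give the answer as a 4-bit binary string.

Append 4 zeros: 1000010110010000. Divide by 10011 (XOR where the leading bit is 1):
  pos 0: 10000 XOR 10011 = 00011
  pos 3: 11101 XOR 10011 = 01110
  pos 4: 11101 XOR 10011 = 01110
  pos 5: 11100 XOR 10011 = 01111
  pos 6: 11110 XOR 10011 = 01101
  pos 7: 11011 XOR 10011 = 01000
  pos 8: 10000 XOR 10011 = 00011
  pos 11: 11000 XOR 10011 = 01011
Remainder (last 4 bits) = 1011. This is the CRC / FCS.

1011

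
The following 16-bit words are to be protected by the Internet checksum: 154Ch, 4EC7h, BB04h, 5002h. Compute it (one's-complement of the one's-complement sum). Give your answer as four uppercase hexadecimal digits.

One's-complement addition (fold any carry out of bit 15 back into bit 0):
  0x154C + 0x4EC7 = 0x06413
  0x6413 + 0xBB04 = 0x11F17 → wrap carry → 0x1F18
  0x1F18 + 0x5002 = 0x06F1A
One's-complement sum = 0x6F1A.
Checksum = ~0x6F1A & 0xFFFF = 0x90E5.

90E5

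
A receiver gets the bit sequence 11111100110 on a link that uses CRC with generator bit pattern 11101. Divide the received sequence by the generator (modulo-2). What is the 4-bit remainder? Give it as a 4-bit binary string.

Modulo-2 division of 11111100110 by 11101:
  pos 0: 11111 XOR 11101 = 00010
  pos 3: 10100 XOR 11101 = 01001
  pos 4: 10011 XOR 11101 = 01110
  pos 5: 11101 XOR 11101 = 00000
Remainder = 0000 (zero — the frame passes the CRC check).

0000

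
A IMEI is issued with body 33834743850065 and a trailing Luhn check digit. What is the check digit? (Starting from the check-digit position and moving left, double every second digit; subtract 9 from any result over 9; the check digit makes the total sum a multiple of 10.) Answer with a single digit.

2

Partial digits right→left: 5 6 0 0 5 8 3 4 7 4 3 8 3 3
Double every second digit counting from the check-digit position (so the 1st, 3rd, 5th, ... of the partial from the right).
  doubled (with −9 where >9): 1 0 1 6 5 6 6 → sum 25
  kept as-is: 6 0 8 4 4 8 3 → sum 33
Total = 25 + 33 = 58.
Check digit = (10 − (58 mod 10)) mod 10 = 2.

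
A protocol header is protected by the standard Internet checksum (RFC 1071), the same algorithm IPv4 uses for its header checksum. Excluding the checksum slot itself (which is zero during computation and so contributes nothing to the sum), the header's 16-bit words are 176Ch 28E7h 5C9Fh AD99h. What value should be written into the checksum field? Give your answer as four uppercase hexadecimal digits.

One's-complement addition (fold any carry out of bit 15 back into bit 0):
  0x176C + 0x28E7 = 0x04053
  0x4053 + 0x5C9F = 0x09CF2
  0x9CF2 + 0xAD99 = 0x14A8B → wrap carry → 0x4A8C
One's-complement sum = 0x4A8C.
Checksum = ~0x4A8C & 0xFFFF = 0xB573.

B573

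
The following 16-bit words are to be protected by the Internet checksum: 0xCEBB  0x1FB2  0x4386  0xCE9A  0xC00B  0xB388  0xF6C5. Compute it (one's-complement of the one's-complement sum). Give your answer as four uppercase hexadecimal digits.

9516

One's-complement addition (fold any carry out of bit 15 back into bit 0):
  0xCEBB + 0x1FB2 = 0x0EE6D
  0xEE6D + 0x4386 = 0x131F3 → wrap carry → 0x31F4
  0x31F4 + 0xCE9A = 0x1008E → wrap carry → 0x008F
  0x008F + 0xC00B = 0x0C09A
  0xC09A + 0xB388 = 0x17422 → wrap carry → 0x7423
  0x7423 + 0xF6C5 = 0x16AE8 → wrap carry → 0x6AE9
One's-complement sum = 0x6AE9.
Checksum = ~0x6AE9 & 0xFFFF = 0x9516.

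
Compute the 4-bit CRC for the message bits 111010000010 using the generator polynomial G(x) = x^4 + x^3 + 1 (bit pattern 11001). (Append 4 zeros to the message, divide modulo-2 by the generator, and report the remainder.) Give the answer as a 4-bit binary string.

Append 4 zeros: 1110100000100000. Divide by 11001 (XOR where the leading bit is 1):
  pos 0: 11101 XOR 11001 = 00100
  pos 2: 10000 XOR 11001 = 01001
  pos 3: 10010 XOR 11001 = 01011
  pos 4: 10110 XOR 11001 = 01111
  pos 5: 11110 XOR 11001 = 00111
  pos 7: 11110 XOR 11001 = 00111
  pos 9: 11100 XOR 11001 = 00101
  pos 11: 10100 XOR 11001 = 01101
Remainder (last 4 bits) = 1101. This is the CRC / FCS.

1101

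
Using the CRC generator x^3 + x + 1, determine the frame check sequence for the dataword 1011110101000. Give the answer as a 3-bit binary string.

010

Append 3 zeros: 1011110101000000. Divide by 1011 (XOR where the leading bit is 1):
  pos 0: 1011 XOR 1011 = 0000
  pos 4: 1101 XOR 1011 = 0110
  pos 5: 1100 XOR 1011 = 0111
  pos 6: 1111 XOR 1011 = 0100
  pos 7: 1000 XOR 1011 = 0011
  pos 9: 1100 XOR 1011 = 0111
  pos 10: 1110 XOR 1011 = 0101
  pos 11: 1010 XOR 1011 = 0001
Remainder (last 3 bits) = 010. This is the CRC / FCS.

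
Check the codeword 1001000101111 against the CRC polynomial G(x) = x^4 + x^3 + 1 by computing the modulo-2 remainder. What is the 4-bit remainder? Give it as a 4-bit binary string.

Modulo-2 division of 1001000101111 by 11001:
  pos 0: 10010 XOR 11001 = 01011
  pos 1: 10110 XOR 11001 = 01111
  pos 2: 11110 XOR 11001 = 00111
  pos 4: 11110 XOR 11001 = 00111
  pos 6: 11111 XOR 11001 = 00110
  pos 8: 11011 XOR 11001 = 00010
Remainder = 0010 (nonzero — an error is detected).

0010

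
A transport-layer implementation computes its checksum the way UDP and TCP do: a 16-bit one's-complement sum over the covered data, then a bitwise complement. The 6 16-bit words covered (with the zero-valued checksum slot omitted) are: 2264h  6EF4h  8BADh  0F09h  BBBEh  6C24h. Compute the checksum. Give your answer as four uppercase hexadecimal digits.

One's-complement addition (fold any carry out of bit 15 back into bit 0):
  0x2264 + 0x6EF4 = 0x09158
  0x9158 + 0x8BAD = 0x11D05 → wrap carry → 0x1D06
  0x1D06 + 0x0F09 = 0x02C0F
  0x2C0F + 0xBBBE = 0x0E7CD
  0xE7CD + 0x6C24 = 0x153F1 → wrap carry → 0x53F2
One's-complement sum = 0x53F2.
Checksum = ~0x53F2 & 0xFFFF = 0xAC0D.

AC0D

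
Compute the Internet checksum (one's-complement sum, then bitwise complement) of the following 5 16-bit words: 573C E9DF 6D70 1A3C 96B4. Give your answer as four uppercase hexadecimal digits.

One's-complement addition (fold any carry out of bit 15 back into bit 0):
  0x573C + 0xE9DF = 0x1411B → wrap carry → 0x411C
  0x411C + 0x6D70 = 0x0AE8C
  0xAE8C + 0x1A3C = 0x0C8C8
  0xC8C8 + 0x96B4 = 0x15F7C → wrap carry → 0x5F7D
One's-complement sum = 0x5F7D.
Checksum = ~0x5F7D & 0xFFFF = 0xA082.

A082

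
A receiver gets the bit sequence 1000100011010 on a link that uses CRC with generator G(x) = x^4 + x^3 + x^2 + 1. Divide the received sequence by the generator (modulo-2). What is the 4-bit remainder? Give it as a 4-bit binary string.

Modulo-2 division of 1000100011010 by 11101:
  pos 0: 10001 XOR 11101 = 01100
  pos 1: 11000 XOR 11101 = 00101
  pos 3: 10100 XOR 11101 = 01001
  pos 4: 10011 XOR 11101 = 01110
  pos 5: 11101 XOR 11101 = 00000
Remainder = 0010 (nonzero — an error is detected).

0010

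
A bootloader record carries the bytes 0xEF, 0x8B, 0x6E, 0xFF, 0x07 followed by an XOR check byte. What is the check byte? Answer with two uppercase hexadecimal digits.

F2

XOR the bytes together:
  start with 0xEF
  0xEF ⊕ 0x8B = 0x64
  0x64 ⊕ 0x6E = 0x0A
  0x0A ⊕ 0xFF = 0xF5
  0xF5 ⊕ 0x07 = 0xF2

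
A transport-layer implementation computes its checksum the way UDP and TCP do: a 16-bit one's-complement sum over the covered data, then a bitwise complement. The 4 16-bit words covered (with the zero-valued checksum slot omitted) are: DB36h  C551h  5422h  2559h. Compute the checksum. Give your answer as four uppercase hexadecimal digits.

One's-complement addition (fold any carry out of bit 15 back into bit 0):
  0xDB36 + 0xC551 = 0x1A087 → wrap carry → 0xA088
  0xA088 + 0x5422 = 0x0F4AA
  0xF4AA + 0x2559 = 0x11A03 → wrap carry → 0x1A04
One's-complement sum = 0x1A04.
Checksum = ~0x1A04 & 0xFFFF = 0xE5FB.

E5FB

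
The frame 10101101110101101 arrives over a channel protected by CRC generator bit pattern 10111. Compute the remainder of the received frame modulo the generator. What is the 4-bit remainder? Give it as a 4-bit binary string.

Modulo-2 division of 10101101110101101 by 10111:
  pos 0: 10101 XOR 10111 = 00010
  pos 3: 10101 XOR 10111 = 00010
  pos 6: 10110 XOR 10111 = 00001
  pos 10: 11011 XOR 10111 = 01100
  pos 11: 11000 XOR 10111 = 01111
  pos 12: 11111 XOR 10111 = 01000
Remainder = 1000 (nonzero — an error is detected).

1000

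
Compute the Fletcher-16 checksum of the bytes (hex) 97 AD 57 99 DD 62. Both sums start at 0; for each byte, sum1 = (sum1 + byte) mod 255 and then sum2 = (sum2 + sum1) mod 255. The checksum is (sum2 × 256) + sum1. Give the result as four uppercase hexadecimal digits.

3A76

Running sums (mod 255):
  after byte 0 (97): sum1=151, sum2=151
  after byte 1 (AD): sum1=69, sum2=220
  after byte 2 (57): sum1=156, sum2=121
  after byte 3 (99): sum1=54, sum2=175
  after byte 4 (DD): sum1=20, sum2=195
  after byte 5 (62): sum1=118, sum2=58
Checksum = sum2·256 + sum1 = 58·256 + 118 = 14966 = 0x3A76.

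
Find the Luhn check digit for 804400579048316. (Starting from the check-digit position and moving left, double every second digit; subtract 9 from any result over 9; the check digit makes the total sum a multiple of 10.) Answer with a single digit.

8

Partial digits right→left: 6 1 3 8 4 0 9 7 5 0 0 4 4 0 8
Double every second digit counting from the check-digit position (so the 1st, 3rd, 5th, ... of the partial from the right).
  doubled (with −9 where >9): 3 6 8 9 1 0 8 7 → sum 42
  kept as-is: 1 8 0 7 0 4 0 → sum 20
Total = 42 + 20 = 62.
Check digit = (10 − (62 mod 10)) mod 10 = 8.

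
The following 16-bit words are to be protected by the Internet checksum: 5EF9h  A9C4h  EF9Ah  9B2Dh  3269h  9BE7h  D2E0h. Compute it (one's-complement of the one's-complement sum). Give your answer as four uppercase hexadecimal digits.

One's-complement addition (fold any carry out of bit 15 back into bit 0):
  0x5EF9 + 0xA9C4 = 0x108BD → wrap carry → 0x08BE
  0x08BE + 0xEF9A = 0x0F858
  0xF858 + 0x9B2D = 0x19385 → wrap carry → 0x9386
  0x9386 + 0x3269 = 0x0C5EF
  0xC5EF + 0x9BE7 = 0x161D6 → wrap carry → 0x61D7
  0x61D7 + 0xD2E0 = 0x134B7 → wrap carry → 0x34B8
One's-complement sum = 0x34B8.
Checksum = ~0x34B8 & 0xFFFF = 0xCB47.

CB47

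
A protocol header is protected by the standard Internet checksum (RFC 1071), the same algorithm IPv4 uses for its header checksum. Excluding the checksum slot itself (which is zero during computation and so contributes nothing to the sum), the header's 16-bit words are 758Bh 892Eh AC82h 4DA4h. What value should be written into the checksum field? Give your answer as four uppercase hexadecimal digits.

One's-complement addition (fold any carry out of bit 15 back into bit 0):
  0x758B + 0x892E = 0x0FEB9
  0xFEB9 + 0xAC82 = 0x1AB3B → wrap carry → 0xAB3C
  0xAB3C + 0x4DA4 = 0x0F8E0
One's-complement sum = 0xF8E0.
Checksum = ~0xF8E0 & 0xFFFF = 0x071F.

071F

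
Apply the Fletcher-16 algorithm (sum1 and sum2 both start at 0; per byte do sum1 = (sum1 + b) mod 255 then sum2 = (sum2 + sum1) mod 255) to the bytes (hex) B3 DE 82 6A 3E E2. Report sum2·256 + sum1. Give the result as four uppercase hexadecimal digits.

39A0

Running sums (mod 255):
  after byte 0 (B3): sum1=179, sum2=179
  after byte 1 (DE): sum1=146, sum2=70
  after byte 2 (82): sum1=21, sum2=91
  after byte 3 (6A): sum1=127, sum2=218
  after byte 4 (3E): sum1=189, sum2=152
  after byte 5 (E2): sum1=160, sum2=57
Checksum = sum2·256 + sum1 = 57·256 + 160 = 14752 = 0x39A0.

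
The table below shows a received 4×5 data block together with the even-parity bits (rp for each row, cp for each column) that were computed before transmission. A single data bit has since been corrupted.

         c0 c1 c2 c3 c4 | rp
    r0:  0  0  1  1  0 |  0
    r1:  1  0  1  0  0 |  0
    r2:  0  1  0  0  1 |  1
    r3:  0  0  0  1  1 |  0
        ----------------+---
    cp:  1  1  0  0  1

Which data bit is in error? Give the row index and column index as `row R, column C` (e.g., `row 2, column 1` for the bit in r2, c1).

row 2, column 4

Recompute each row's even parity and compare to rp:
  r0: data parity 0, sent rp 0 → ok
  r1: data parity 0, sent rp 0 → ok
  r2: data parity 0, sent rp 1 → mismatch
  r3: data parity 0, sent rp 0 → ok
Recompute each column's even parity and compare to cp:
  c0: data parity 1, sent cp 1 → ok
  c1: data parity 1, sent cp 1 → ok
  c2: data parity 0, sent cp 0 → ok
  c3: data parity 0, sent cp 0 → ok
  c4: data parity 0, sent cp 1 → mismatch
Exactly one row (r2) and one column (c4) fail → the flipped bit is at their intersection.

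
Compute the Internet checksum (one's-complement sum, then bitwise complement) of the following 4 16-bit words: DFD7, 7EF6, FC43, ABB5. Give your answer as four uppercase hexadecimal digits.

F937

One's-complement addition (fold any carry out of bit 15 back into bit 0):
  0xDFD7 + 0x7EF6 = 0x15ECD → wrap carry → 0x5ECE
  0x5ECE + 0xFC43 = 0x15B11 → wrap carry → 0x5B12
  0x5B12 + 0xABB5 = 0x106C7 → wrap carry → 0x06C8
One's-complement sum = 0x06C8.
Checksum = ~0x06C8 & 0xFFFF = 0xF937.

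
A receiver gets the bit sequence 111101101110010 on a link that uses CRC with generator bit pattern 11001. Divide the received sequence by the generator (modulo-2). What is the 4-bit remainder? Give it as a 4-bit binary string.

Modulo-2 division of 111101101110010 by 11001:
  pos 0: 11110 XOR 11001 = 00111
  pos 2: 11111 XOR 11001 = 00110
  pos 4: 11001 XOR 11001 = 00000
  pos 9: 11001 XOR 11001 = 00000
Remainder = 0000 (zero — the frame passes the CRC check).

0000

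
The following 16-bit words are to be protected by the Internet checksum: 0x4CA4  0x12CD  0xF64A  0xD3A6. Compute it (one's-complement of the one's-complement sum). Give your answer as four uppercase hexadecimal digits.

One's-complement addition (fold any carry out of bit 15 back into bit 0):
  0x4CA4 + 0x12CD = 0x05F71
  0x5F71 + 0xF64A = 0x155BB → wrap carry → 0x55BC
  0x55BC + 0xD3A6 = 0x12962 → wrap carry → 0x2963
One's-complement sum = 0x2963.
Checksum = ~0x2963 & 0xFFFF = 0xD69C.

D69C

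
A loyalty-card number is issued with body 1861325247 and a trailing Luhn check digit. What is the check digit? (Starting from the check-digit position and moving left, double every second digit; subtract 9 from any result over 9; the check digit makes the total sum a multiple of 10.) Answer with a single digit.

9

Partial digits right→left: 7 4 2 5 2 3 1 6 8 1
Double every second digit counting from the check-digit position (so the 1st, 3rd, 5th, ... of the partial from the right).
  doubled (with −9 where >9): 5 4 4 2 7 → sum 22
  kept as-is: 4 5 3 6 1 → sum 19
Total = 22 + 19 = 41.
Check digit = (10 − (41 mod 10)) mod 10 = 9.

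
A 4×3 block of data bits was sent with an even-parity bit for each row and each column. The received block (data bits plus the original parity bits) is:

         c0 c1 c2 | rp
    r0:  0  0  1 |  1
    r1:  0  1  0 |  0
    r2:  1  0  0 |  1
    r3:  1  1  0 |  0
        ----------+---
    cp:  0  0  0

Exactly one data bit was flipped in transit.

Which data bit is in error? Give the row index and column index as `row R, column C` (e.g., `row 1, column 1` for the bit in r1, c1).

Recompute each row's even parity and compare to rp:
  r0: data parity 1, sent rp 1 → ok
  r1: data parity 1, sent rp 0 → mismatch
  r2: data parity 1, sent rp 1 → ok
  r3: data parity 0, sent rp 0 → ok
Recompute each column's even parity and compare to cp:
  c0: data parity 0, sent cp 0 → ok
  c1: data parity 0, sent cp 0 → ok
  c2: data parity 1, sent cp 0 → mismatch
Exactly one row (r1) and one column (c2) fail → the flipped bit is at their intersection.

row 1, column 2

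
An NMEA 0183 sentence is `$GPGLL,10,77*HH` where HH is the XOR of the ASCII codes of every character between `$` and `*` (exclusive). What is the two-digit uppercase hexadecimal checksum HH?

51

XOR the ASCII codes of the payload characters:
  'G' = 0x47 → acc = 0x47
  'P' = 0x50 → acc = 0x17
  'G' = 0x47 → acc = 0x50
  'L' = 0x4C → acc = 0x1C
  'L' = 0x4C → acc = 0x50
  ',' = 0x2C → acc = 0x7C
  '1' = 0x31 → acc = 0x4D
  '0' = 0x30 → acc = 0x7D
  ',' = 0x2C → acc = 0x51
  '7' = 0x37 → acc = 0x66
  '7' = 0x37 → acc = 0x51
Checksum = 0x51.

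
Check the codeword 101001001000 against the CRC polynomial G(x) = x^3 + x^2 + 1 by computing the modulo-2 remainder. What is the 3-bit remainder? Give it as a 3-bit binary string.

000

Modulo-2 division of 101001001000 by 1101:
  pos 0: 1010 XOR 1101 = 0111
  pos 1: 1110 XOR 1101 = 0011
  pos 3: 1110 XOR 1101 = 0011
  pos 5: 1101 XOR 1101 = 0000
Remainder = 000 (zero — the frame passes the CRC check).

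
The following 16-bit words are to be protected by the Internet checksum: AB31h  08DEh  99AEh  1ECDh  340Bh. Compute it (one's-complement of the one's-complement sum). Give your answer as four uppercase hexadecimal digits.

5F69

One's-complement addition (fold any carry out of bit 15 back into bit 0):
  0xAB31 + 0x08DE = 0x0B40F
  0xB40F + 0x99AE = 0x14DBD → wrap carry → 0x4DBE
  0x4DBE + 0x1ECD = 0x06C8B
  0x6C8B + 0x340B = 0x0A096
One's-complement sum = 0xA096.
Checksum = ~0xA096 & 0xFFFF = 0x5F69.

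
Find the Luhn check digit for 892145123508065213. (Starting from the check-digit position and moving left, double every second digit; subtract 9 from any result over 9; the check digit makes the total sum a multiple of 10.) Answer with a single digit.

9

Partial digits right→left: 3 1 2 5 6 0 8 0 5 3 2 1 5 4 1 2 9 8
Double every second digit counting from the check-digit position (so the 1st, 3rd, 5th, ... of the partial from the right).
  doubled (with −9 where >9): 6 4 3 7 1 4 1 2 9 → sum 37
  kept as-is: 1 5 0 0 3 1 4 2 8 → sum 24
Total = 37 + 24 = 61.
Check digit = (10 − (61 mod 10)) mod 10 = 9.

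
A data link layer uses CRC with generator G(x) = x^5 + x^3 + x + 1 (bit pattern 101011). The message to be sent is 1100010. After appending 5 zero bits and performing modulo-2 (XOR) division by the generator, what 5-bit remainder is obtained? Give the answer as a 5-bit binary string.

Append 5 zeros: 110001000000. Divide by 101011 (XOR where the leading bit is 1):
  pos 0: 110001 XOR 101011 = 011010
  pos 1: 110100 XOR 101011 = 011111
  pos 2: 111110 XOR 101011 = 010101
  pos 3: 101010 XOR 101011 = 000001
Remainder (last 5 bits) = 01000. This is the CRC / FCS.

01000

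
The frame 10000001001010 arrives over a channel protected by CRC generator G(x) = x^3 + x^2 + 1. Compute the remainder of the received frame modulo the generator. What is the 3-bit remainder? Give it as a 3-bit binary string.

Modulo-2 division of 10000001001010 by 1101:
  pos 0: 1000 XOR 1101 = 0101
  pos 1: 1010 XOR 1101 = 0111
  pos 2: 1110 XOR 1101 = 0011
  pos 4: 1101 XOR 1101 = 0000
  pos 10: 1010 XOR 1101 = 0111
Remainder = 111 (nonzero — an error is detected).

111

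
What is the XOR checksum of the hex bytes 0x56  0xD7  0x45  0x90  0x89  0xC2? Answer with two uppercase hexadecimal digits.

XOR the bytes together:
  start with 0x56
  0x56 ⊕ 0xD7 = 0x81
  0x81 ⊕ 0x45 = 0xC4
  0xC4 ⊕ 0x90 = 0x54
  0x54 ⊕ 0x89 = 0xDD
  0xDD ⊕ 0xC2 = 0x1F

1F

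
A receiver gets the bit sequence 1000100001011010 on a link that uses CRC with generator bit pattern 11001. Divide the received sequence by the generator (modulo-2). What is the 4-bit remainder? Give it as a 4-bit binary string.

Modulo-2 division of 1000100001011010 by 11001:
  pos 0: 10001 XOR 11001 = 01000
  pos 1: 10000 XOR 11001 = 01001
  pos 2: 10010 XOR 11001 = 01011
  pos 3: 10110 XOR 11001 = 01111
  pos 4: 11110 XOR 11001 = 00111
  pos 6: 11110 XOR 11001 = 00111
  pos 8: 11111 XOR 11001 = 00110
  pos 10: 11001 XOR 11001 = 00000
Remainder = 0000 (zero — the frame passes the CRC check).

0000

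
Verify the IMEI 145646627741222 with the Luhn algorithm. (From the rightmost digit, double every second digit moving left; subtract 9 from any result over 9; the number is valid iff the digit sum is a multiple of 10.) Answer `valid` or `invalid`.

From the right, keep odd positions and double even positions (subtract 9 from any doubled value over 9):
  doubled (positions 2,4,...): 4 2 5 4 3 3 8 → sum 29
  kept (positions 1,3,...): 2 2 4 7 6 4 5 1 → sum 31
Total = 60.
60 mod 10 = 0, so the number is valid.

valid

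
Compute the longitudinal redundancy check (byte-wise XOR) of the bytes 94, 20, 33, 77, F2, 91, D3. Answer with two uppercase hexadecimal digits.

XOR the bytes together:
  start with 0x94
  0x94 ⊕ 0x20 = 0xB4
  0xB4 ⊕ 0x33 = 0x87
  0x87 ⊕ 0x77 = 0xF0
  0xF0 ⊕ 0xF2 = 0x02
  0x02 ⊕ 0x91 = 0x93
  0x93 ⊕ 0xD3 = 0x40

40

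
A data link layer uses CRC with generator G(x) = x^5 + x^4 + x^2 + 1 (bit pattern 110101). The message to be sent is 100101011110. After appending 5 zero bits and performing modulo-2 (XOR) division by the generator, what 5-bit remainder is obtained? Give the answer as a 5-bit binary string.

Append 5 zeros: 10010101111000000. Divide by 110101 (XOR where the leading bit is 1):
  pos 0: 100101 XOR 110101 = 010000
  pos 1: 100000 XOR 110101 = 010101
  pos 2: 101011 XOR 110101 = 011110
  pos 3: 111101 XOR 110101 = 001000
  pos 5: 100011 XOR 110101 = 010110
  pos 6: 101100 XOR 110101 = 011001
  pos 7: 110010 XOR 110101 = 000111
  pos 10: 111000 XOR 110101 = 001101
Remainder (last 5 bits) = 11010. This is the CRC / FCS.

11010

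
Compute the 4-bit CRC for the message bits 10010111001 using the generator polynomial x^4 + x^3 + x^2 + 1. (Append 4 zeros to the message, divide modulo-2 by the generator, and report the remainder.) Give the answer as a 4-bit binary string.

0110

Append 4 zeros: 100101110010000. Divide by 11101 (XOR where the leading bit is 1):
  pos 0: 10010 XOR 11101 = 01111
  pos 1: 11111 XOR 11101 = 00010
  pos 4: 10110 XOR 11101 = 01011
  pos 5: 10110 XOR 11101 = 01011
  pos 6: 10111 XOR 11101 = 01010
  pos 7: 10100 XOR 11101 = 01001
  pos 8: 10010 XOR 11101 = 01111
  pos 9: 11110 XOR 11101 = 00011
Remainder (last 4 bits) = 0110. This is the CRC / FCS.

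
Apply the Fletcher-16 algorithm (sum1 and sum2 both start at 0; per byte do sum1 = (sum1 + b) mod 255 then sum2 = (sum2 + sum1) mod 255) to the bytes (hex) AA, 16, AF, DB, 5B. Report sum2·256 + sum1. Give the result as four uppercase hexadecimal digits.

Running sums (mod 255):
  after byte 0 (AA): sum1=170, sum2=170
  after byte 1 (16): sum1=192, sum2=107
  after byte 2 (AF): sum1=112, sum2=219
  after byte 3 (DB): sum1=76, sum2=40
  after byte 4 (5B): sum1=167, sum2=207
Checksum = sum2·256 + sum1 = 207·256 + 167 = 53159 = 0xCFA7.

CFA7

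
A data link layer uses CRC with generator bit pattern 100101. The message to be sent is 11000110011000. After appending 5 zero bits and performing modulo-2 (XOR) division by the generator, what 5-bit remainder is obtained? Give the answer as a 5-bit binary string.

10101

Append 5 zeros: 1100011001100000000. Divide by 100101 (XOR where the leading bit is 1):
  pos 0: 110001 XOR 100101 = 010100
  pos 1: 101001 XOR 100101 = 001100
  pos 3: 110000 XOR 100101 = 010101
  pos 4: 101011 XOR 100101 = 001110
  pos 6: 111010 XOR 100101 = 011111
  pos 7: 111110 XOR 100101 = 011011
  pos 8: 110110 XOR 100101 = 010011
  pos 9: 100110 XOR 100101 = 000011
  pos 13: 110000 XOR 100101 = 010101
Remainder (last 5 bits) = 10101. This is the CRC / FCS.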